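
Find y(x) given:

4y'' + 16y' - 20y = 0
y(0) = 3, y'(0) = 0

General solution: y = C₁e^x + C₂e^(-5x)
Applying ICs: C₁ = 5/2, C₂ = 1/2
Particular solution: y = (5/2)e^x + (1/2)e^(-5x)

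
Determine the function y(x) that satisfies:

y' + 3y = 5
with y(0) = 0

General solution: y = 5/3 + Ce^(-3x)
Applying y(0) = 0: C = 0 - 5/3 = -5/3
Particular solution: y = 5/3 - (5/3)e^(-3x)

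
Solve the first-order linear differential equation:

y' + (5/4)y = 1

Using integrating factor method:

General solution: y = 4/5 + Ce^(-5x/4)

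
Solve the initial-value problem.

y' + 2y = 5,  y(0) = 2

General solution: y = 5/2 + Ce^(-2x)
Applying y(0) = 2: C = 2 - 5/2 = -1/2
Particular solution: y = 5/2 - (1/2)e^(-2x)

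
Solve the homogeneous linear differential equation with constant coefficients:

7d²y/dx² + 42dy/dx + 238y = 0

Characteristic equation: 7r² + 42r + 238 = 0
Divide by 7: r² + 6r + 34 = 0
Roots: r = -3 ± 5i (complex conjugates)
General solution: y = e^(-3x)(C₁cos(5x) + C₂sin(5x))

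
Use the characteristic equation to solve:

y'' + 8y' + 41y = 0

Characteristic equation: r² + 8r + 41 = 0
Roots: r = -4 ± 5i (complex conjugates)
General solution: y = e^(-4x)(C₁cos(5x) + C₂sin(5x))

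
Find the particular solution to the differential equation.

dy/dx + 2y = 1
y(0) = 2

General solution: y = 1/2 + Ce^(-2x)
Applying y(0) = 2: C = 2 - 1/2 = 3/2
Particular solution: y = 1/2 + (3/2)e^(-2x)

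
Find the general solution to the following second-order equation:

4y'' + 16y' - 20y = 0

Characteristic equation: 4r² + 16r - 20 = 0
Divide by 4: r² + 4r - 5 = 0
Roots: r = 1, -5 (distinct real)
General solution: y = C₁e^x + C₂e^(-5x)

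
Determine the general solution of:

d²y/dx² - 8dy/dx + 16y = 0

Characteristic equation: r² - 8r + 16 = 0
Factored: (r - 4)² = 0
Repeated root: r = 4
General solution: y = (C₁ + C₂x)e^(4x)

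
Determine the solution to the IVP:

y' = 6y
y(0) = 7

General solution: y = Ce^(6x)
Applying IC y(0) = 7:
Particular solution: y = 7e^(6x)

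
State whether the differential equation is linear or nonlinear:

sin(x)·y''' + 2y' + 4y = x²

Linear (y and its derivatives appear to the first power only, no products of y terms)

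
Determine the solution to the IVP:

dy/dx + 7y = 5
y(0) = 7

General solution: y = 5/7 + Ce^(-7x)
Applying y(0) = 7: C = 7 - 5/7 = 44/7
Particular solution: y = 5/7 + (44/7)e^(-7x)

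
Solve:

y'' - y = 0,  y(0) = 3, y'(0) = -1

General solution: y = C₁e^x + C₂e^(-x)
Applying ICs: C₁ = 1, C₂ = 2
Particular solution: y = e^x + 2e^(-x)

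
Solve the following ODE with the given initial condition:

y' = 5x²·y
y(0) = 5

General solution: y = Ce^(5x³/3)
Applying IC y(0) = 5:
Particular solution: y = 5e^(5x³/3)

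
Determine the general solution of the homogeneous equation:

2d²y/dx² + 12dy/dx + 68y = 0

Characteristic equation: 2r² + 12r + 68 = 0
Divide by 2: r² + 6r + 34 = 0
Roots: r = -3 ± 5i (complex conjugates)
General solution: y = e^(-3x)(C₁cos(5x) + C₂sin(5x))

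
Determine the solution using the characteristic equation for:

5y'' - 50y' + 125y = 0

Characteristic equation: 5r² - 50r + 125 = 0
Divide by 5: r² - 10r + 25 = 0
Factored: (r - 5)² = 0
Repeated root: r = 5
General solution: y = (C₁ + C₂x)e^(5x)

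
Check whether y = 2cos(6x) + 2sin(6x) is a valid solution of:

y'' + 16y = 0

Verification:
y'' = -72cos(6x) - 72sin(6x)
y'' + 16y ≠ 0 (frequency mismatch: got 36 instead of 16)

No, it is not a solution.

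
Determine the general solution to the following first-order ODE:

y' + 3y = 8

Using integrating factor method:

General solution: y = 8/3 + Ce^(-3x)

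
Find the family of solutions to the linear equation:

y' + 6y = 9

Using integrating factor method:

General solution: y = 3/2 + Ce^(-6x)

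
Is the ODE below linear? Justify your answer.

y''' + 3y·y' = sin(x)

No. Nonlinear (product y·y')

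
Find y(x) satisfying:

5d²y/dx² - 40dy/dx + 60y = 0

Characteristic equation: 5r² - 40r + 60 = 0
Divide by 5: r² - 8r + 12 = 0
Roots: r = 2, 6 (distinct real)
General solution: y = C₁e^(2x) + C₂e^(6x)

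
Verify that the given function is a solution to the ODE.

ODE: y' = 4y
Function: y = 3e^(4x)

Verification:
y = 3e^(4x)
y' = 12e^(4x)
4y = 12e^(4x)
y' = 4y ✓

Yes, it is a solution.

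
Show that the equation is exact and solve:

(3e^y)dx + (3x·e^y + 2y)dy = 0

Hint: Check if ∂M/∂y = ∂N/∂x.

Verify exactness: ∂M/∂y = ∂N/∂x ✓
Find F(x,y) such that ∂F/∂x = M, ∂F/∂y = N
Solution: 3x·e^y + y² = C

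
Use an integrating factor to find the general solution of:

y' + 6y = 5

Using integrating factor method:

General solution: y = 5/6 + Ce^(-6x)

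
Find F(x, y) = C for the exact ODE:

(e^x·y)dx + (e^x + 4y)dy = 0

Verify exactness: ∂M/∂y = ∂N/∂x ✓
Find F(x,y) such that ∂F/∂x = M, ∂F/∂y = N
Solution: e^x·y + 2y² = C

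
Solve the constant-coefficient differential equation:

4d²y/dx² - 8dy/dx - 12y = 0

Characteristic equation: 4r² - 8r - 12 = 0
Divide by 4: r² - 2r - 3 = 0
Roots: r = 3, -1 (distinct real)
General solution: y = C₁e^(3x) + C₂e^(-x)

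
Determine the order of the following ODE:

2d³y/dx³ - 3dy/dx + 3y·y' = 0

The order is 3 (highest derivative is of order 3).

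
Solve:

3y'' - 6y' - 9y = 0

Characteristic equation: 3r² - 6r - 9 = 0
Divide by 3: r² - 2r - 3 = 0
Roots: r = 3, -1 (distinct real)
General solution: y = C₁e^(3x) + C₂e^(-x)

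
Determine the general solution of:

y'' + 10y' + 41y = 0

Characteristic equation: r² + 10r + 41 = 0
Roots: r = -5 ± 4i (complex conjugates)
General solution: y = e^(-5x)(C₁cos(4x) + C₂sin(4x))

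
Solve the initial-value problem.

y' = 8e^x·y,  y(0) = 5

General solution: y = Ce^(8e^x)
Applying IC y(0) = 5:
Particular solution: y = 5e^(8(e^x - 1))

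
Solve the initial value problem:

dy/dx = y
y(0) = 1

General solution: y = Ce^x
Applying IC y(0) = 1:
Particular solution: y = e^x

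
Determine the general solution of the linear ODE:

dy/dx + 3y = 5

Using integrating factor method:

General solution: y = 5/3 + Ce^(-3x)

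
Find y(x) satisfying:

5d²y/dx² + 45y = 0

Characteristic equation: 5r² + 45 = 0
Divide by 5: r² + 9 = 0
Roots: r = ±3i (complex conjugates)
General solution: y = C₁cos(3x) + C₂sin(3x)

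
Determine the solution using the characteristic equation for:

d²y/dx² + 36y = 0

Characteristic equation: r² + 36 = 0
Roots: r = ±6i (complex conjugates)
General solution: y = C₁cos(6x) + C₂sin(6x)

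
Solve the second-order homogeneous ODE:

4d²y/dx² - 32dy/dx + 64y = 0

Characteristic equation: 4r² - 32r + 64 = 0
Divide by 4: r² - 8r + 16 = 0
Factored: (r - 4)² = 0
Repeated root: r = 4
General solution: y = (C₁ + C₂x)e^(4x)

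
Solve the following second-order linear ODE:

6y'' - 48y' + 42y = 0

Characteristic equation: 6r² - 48r + 42 = 0
Divide by 6: r² - 8r + 7 = 0
Roots: r = 1, 7 (distinct real)
General solution: y = C₁e^x + C₂e^(7x)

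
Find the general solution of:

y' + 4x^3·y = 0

Using integrating factor method:

General solution: y = Ce^(-x^4)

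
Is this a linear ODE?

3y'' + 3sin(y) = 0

No. Nonlinear (sin(y) is nonlinear in y)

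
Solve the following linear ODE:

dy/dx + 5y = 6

Using integrating factor method:

General solution: y = 6/5 + Ce^(-5x)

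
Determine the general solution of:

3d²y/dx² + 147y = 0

Characteristic equation: 3r² + 147 = 0
Divide by 3: r² + 49 = 0
Roots: r = ±7i (complex conjugates)
General solution: y = C₁cos(7x) + C₂sin(7x)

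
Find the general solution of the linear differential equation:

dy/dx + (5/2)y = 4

Using integrating factor method:

General solution: y = 8/5 + Ce^(-5x/2)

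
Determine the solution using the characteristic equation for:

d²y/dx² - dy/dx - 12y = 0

Characteristic equation: r² - r - 12 = 0
Roots: r = 4, -3 (distinct real)
General solution: y = C₁e^(4x) + C₂e^(-3x)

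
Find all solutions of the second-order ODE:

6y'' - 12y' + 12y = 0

Characteristic equation: 6r² - 12r + 12 = 0
Divide by 6: r² - 2r + 2 = 0
Roots: r = 1 ± i (complex conjugates)
General solution: y = e^x(C₁cos(x) + C₂sin(x))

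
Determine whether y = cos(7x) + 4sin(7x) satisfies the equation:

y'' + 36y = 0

Verification:
y'' = -49cos(7x) - 196sin(7x)
y'' + 36y ≠ 0 (frequency mismatch: got 49 instead of 36)

No, it is not a solution.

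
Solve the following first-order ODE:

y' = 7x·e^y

Separating variables and integrating:
-e^(-y) = 7x²/2 + C

General solution: y = -ln(C - 7x²/2)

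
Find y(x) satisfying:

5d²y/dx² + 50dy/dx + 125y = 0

Characteristic equation: 5r² + 50r + 125 = 0
Divide by 5: r² + 10r + 25 = 0
Factored: (r + 5)² = 0
Repeated root: r = -5
General solution: y = (C₁ + C₂x)e^(-5x)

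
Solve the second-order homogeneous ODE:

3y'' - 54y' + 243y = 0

Characteristic equation: 3r² - 54r + 243 = 0
Divide by 3: r² - 18r + 81 = 0
Factored: (r - 9)² = 0
Repeated root: r = 9
General solution: y = (C₁ + C₂x)e^(9x)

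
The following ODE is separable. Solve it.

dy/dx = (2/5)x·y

Separating variables and integrating:
ln|y| = x^2/5 + C

General solution: y = Ce^(x^2/5)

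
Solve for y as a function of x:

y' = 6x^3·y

Separating variables and integrating:
ln|y| = 3x^4/2 + C

General solution: y = Ce^(3x^4/2)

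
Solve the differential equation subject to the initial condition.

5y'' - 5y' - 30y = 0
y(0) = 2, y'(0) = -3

General solution: y = C₁e^(3x) + C₂e^(-2x)
Applying ICs: C₁ = 1/5, C₂ = 9/5
Particular solution: y = (1/5)e^(3x) + (9/5)e^(-2x)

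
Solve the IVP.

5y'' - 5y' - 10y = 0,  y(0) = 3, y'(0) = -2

General solution: y = C₁e^(2x) + C₂e^(-x)
Applying ICs: C₁ = 1/3, C₂ = 8/3
Particular solution: y = (1/3)e^(2x) + (8/3)e^(-x)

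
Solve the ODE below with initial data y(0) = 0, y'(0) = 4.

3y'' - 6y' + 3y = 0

General solution: y = (C₁ + C₂x)e^x
Repeated root r = 1
Applying ICs: C₁ = 0, C₂ = 4
Particular solution: y = 4xe^x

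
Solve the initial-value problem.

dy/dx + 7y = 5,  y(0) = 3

General solution: y = 5/7 + Ce^(-7x)
Applying y(0) = 3: C = 3 - 5/7 = 16/7
Particular solution: y = 5/7 + (16/7)e^(-7x)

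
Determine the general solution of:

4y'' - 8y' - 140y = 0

Characteristic equation: 4r² - 8r - 140 = 0
Divide by 4: r² - 2r - 35 = 0
Roots: r = 7, -5 (distinct real)
General solution: y = C₁e^(7x) + C₂e^(-5x)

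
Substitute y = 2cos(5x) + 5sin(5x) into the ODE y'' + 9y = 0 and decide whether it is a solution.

Verification:
y'' = -50cos(5x) - 125sin(5x)
y'' + 9y ≠ 0 (frequency mismatch: got 25 instead of 9)

No, it is not a solution.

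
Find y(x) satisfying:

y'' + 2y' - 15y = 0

Characteristic equation: r² + 2r - 15 = 0
Roots: r = 3, -5 (distinct real)
General solution: y = C₁e^(3x) + C₂e^(-5x)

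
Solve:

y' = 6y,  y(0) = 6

General solution: y = Ce^(6x)
Applying IC y(0) = 6:
Particular solution: y = 6e^(6x)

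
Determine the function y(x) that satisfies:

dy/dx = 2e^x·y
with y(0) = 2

General solution: y = Ce^(2e^x)
Applying IC y(0) = 2:
Particular solution: y = 2e^(2(e^x - 1))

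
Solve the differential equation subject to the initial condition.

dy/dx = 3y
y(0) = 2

General solution: y = Ce^(3x)
Applying IC y(0) = 2:
Particular solution: y = 2e^(3x)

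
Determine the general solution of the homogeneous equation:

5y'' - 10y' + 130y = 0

Characteristic equation: 5r² - 10r + 130 = 0
Divide by 5: r² - 2r + 26 = 0
Roots: r = 1 ± 5i (complex conjugates)
General solution: y = e^x(C₁cos(5x) + C₂sin(5x))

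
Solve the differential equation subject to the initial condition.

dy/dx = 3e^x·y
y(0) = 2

General solution: y = Ce^(3e^x)
Applying IC y(0) = 2:
Particular solution: y = 2e^(3(e^x - 1))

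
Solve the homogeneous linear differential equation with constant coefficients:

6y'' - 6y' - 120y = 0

Characteristic equation: 6r² - 6r - 120 = 0
Divide by 6: r² - r - 20 = 0
Roots: r = 5, -4 (distinct real)
General solution: y = C₁e^(5x) + C₂e^(-4x)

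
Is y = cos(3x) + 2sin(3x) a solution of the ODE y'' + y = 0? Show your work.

Verification:
y'' = -9cos(3x) - 18sin(3x)
y'' + y ≠ 0 (frequency mismatch: got 9 instead of 1)

No, it is not a solution.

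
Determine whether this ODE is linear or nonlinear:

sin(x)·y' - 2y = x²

Linear (y and its derivatives appear to the first power only, no products of y terms)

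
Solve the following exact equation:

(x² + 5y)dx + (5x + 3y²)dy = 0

Verify exactness: ∂M/∂y = ∂N/∂x ✓
Find F(x,y) such that ∂F/∂x = M, ∂F/∂y = N
Solution: x³/3 + 5xy + y³ = C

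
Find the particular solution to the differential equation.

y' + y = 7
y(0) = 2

General solution: y = 7 + Ce^(-x)
Applying y(0) = 2: C = 2 - 7 = -5
Particular solution: y = 7 - 5e^(-x)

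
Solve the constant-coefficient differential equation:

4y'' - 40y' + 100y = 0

Characteristic equation: 4r² - 40r + 100 = 0
Divide by 4: r² - 10r + 25 = 0
Factored: (r - 5)² = 0
Repeated root: r = 5
General solution: y = (C₁ + C₂x)e^(5x)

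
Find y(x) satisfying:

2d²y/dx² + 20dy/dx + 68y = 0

Characteristic equation: 2r² + 20r + 68 = 0
Divide by 2: r² + 10r + 34 = 0
Roots: r = -5 ± 3i (complex conjugates)
General solution: y = e^(-5x)(C₁cos(3x) + C₂sin(3x))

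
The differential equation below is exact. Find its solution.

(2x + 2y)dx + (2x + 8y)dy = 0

Verify exactness: ∂M/∂y = ∂N/∂x ✓
Find F(x,y) such that ∂F/∂x = M, ∂F/∂y = N
Solution: x² + 2xy + 4y² = C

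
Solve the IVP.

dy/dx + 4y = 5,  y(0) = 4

General solution: y = 5/4 + Ce^(-4x)
Applying y(0) = 4: C = 4 - 5/4 = 11/4
Particular solution: y = 5/4 + (11/4)e^(-4x)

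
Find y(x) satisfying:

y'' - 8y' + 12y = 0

Characteristic equation: r² - 8r + 12 = 0
Roots: r = 2, 6 (distinct real)
General solution: y = C₁e^(2x) + C₂e^(6x)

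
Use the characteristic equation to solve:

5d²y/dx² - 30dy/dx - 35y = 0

Characteristic equation: 5r² - 30r - 35 = 0
Divide by 5: r² - 6r - 7 = 0
Roots: r = 7, -1 (distinct real)
General solution: y = C₁e^(7x) + C₂e^(-x)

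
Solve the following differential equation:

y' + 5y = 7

Using integrating factor method:

General solution: y = 7/5 + Ce^(-5x)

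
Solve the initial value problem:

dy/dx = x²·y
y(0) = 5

General solution: y = Ce^(x³/3)
Applying IC y(0) = 5:
Particular solution: y = 5e^(x³/3)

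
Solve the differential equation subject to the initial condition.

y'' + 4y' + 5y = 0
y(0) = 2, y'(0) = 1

General solution: y = e^(-2x)(C₁cos(x) + C₂sin(x))
Complex roots r = -2 ± i
Applying ICs: C₁ = 2, C₂ = 5
Particular solution: y = e^(-2x)(2cos(x) + 5sin(x))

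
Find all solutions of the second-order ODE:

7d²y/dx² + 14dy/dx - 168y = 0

Characteristic equation: 7r² + 14r - 168 = 0
Divide by 7: r² + 2r - 24 = 0
Roots: r = 4, -6 (distinct real)
General solution: y = C₁e^(4x) + C₂e^(-6x)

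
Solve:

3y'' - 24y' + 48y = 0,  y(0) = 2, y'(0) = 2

General solution: y = (C₁ + C₂x)e^(4x)
Repeated root r = 4
Applying ICs: C₁ = 2, C₂ = -6
Particular solution: y = (2 - 6x)e^(4x)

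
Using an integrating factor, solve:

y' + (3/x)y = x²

Using integrating factor method:

General solution: y = (1/6)x^3 + Cx^(-3)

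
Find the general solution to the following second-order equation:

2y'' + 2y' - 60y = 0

Characteristic equation: 2r² + 2r - 60 = 0
Divide by 2: r² + r - 30 = 0
Roots: r = 5, -6 (distinct real)
General solution: y = C₁e^(5x) + C₂e^(-6x)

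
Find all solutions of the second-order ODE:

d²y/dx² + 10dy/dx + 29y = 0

Characteristic equation: r² + 10r + 29 = 0
Roots: r = -5 ± 2i (complex conjugates)
General solution: y = e^(-5x)(C₁cos(2x) + C₂sin(2x))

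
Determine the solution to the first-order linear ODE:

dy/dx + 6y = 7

Using integrating factor method:

General solution: y = 7/6 + Ce^(-6x)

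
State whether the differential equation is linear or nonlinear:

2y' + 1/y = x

Nonlinear (1/y term)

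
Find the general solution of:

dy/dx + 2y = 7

Using integrating factor method:

General solution: y = 7/2 + Ce^(-2x)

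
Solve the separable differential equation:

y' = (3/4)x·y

Separating variables and integrating:
ln|y| = 3x^2/8 + C

General solution: y = Ce^(3x^2/8)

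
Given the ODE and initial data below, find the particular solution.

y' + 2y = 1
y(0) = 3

General solution: y = 1/2 + Ce^(-2x)
Applying y(0) = 3: C = 3 - 1/2 = 5/2
Particular solution: y = 1/2 + (5/2)e^(-2x)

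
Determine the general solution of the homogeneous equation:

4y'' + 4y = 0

Characteristic equation: 4r² + 4 = 0
Divide by 4: r² + 1 = 0
Roots: r = ±i (complex conjugates)
General solution: y = C₁cos(x) + C₂sin(x)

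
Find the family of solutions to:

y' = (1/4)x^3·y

Separating variables and integrating:
ln|y| = x^4/16 + C

General solution: y = Ce^(x^4/16)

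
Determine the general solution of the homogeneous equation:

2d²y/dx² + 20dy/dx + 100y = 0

Characteristic equation: 2r² + 20r + 100 = 0
Divide by 2: r² + 10r + 50 = 0
Roots: r = -5 ± 5i (complex conjugates)
General solution: y = e^(-5x)(C₁cos(5x) + C₂sin(5x))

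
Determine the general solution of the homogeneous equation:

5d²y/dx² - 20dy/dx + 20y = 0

Characteristic equation: 5r² - 20r + 20 = 0
Divide by 5: r² - 4r + 4 = 0
Factored: (r - 2)² = 0
Repeated root: r = 2
General solution: y = (C₁ + C₂x)e^(2x)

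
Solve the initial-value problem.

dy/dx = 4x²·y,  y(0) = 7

General solution: y = Ce^(4x³/3)
Applying IC y(0) = 7:
Particular solution: y = 7e^(4x³/3)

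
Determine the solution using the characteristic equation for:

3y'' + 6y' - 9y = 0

Characteristic equation: 3r² + 6r - 9 = 0
Divide by 3: r² + 2r - 3 = 0
Roots: r = 1, -3 (distinct real)
General solution: y = C₁e^x + C₂e^(-3x)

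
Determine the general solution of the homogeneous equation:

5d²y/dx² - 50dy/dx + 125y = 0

Characteristic equation: 5r² - 50r + 125 = 0
Divide by 5: r² - 10r + 25 = 0
Factored: (r - 5)² = 0
Repeated root: r = 5
General solution: y = (C₁ + C₂x)e^(5x)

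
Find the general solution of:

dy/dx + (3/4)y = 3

Using integrating factor method:

General solution: y = 4 + Ce^(-3x/4)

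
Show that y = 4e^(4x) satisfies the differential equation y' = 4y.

Verification:
y = 4e^(4x)
y' = 16e^(4x)
4y = 16e^(4x)
y' = 4y ✓

Yes, it is a solution.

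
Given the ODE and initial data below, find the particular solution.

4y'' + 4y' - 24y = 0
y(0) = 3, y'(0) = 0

General solution: y = C₁e^(2x) + C₂e^(-3x)
Applying ICs: C₁ = 9/5, C₂ = 6/5
Particular solution: y = (9/5)e^(2x) + (6/5)e^(-3x)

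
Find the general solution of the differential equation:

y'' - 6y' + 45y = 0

Characteristic equation: r² - 6r + 45 = 0
Roots: r = 3 ± 6i (complex conjugates)
General solution: y = e^(3x)(C₁cos(6x) + C₂sin(6x))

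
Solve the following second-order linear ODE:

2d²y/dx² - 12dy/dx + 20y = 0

Characteristic equation: 2r² - 12r + 20 = 0
Divide by 2: r² - 6r + 10 = 0
Roots: r = 3 ± i (complex conjugates)
General solution: y = e^(3x)(C₁cos(x) + C₂sin(x))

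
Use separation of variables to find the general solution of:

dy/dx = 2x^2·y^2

Separating variables and integrating:
-1/y = 2x^3/3 + C

General solution: y^-1 = (-2/3)x^3 + C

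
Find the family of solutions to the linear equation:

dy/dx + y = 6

Using integrating factor method:

General solution: y = 6 + Ce^(-x)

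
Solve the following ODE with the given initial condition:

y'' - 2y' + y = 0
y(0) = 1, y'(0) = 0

General solution: y = (C₁ + C₂x)e^x
Repeated root r = 1
Applying ICs: C₁ = 1, C₂ = -1
Particular solution: y = (1 - x)e^x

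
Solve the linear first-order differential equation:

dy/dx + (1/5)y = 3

Using integrating factor method:

General solution: y = 15 + Ce^(-x/5)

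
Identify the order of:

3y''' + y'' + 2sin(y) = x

The order is 3 (highest derivative is of order 3).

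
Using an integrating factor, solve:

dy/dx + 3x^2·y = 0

Using integrating factor method:

General solution: y = Ce^(-x^3)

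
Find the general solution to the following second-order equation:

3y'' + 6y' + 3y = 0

Characteristic equation: 3r² + 6r + 3 = 0
Divide by 3: r² + 2r + 1 = 0
Factored: (r + 1)² = 0
Repeated root: r = -1
General solution: y = (C₁ + C₂x)e^(-x)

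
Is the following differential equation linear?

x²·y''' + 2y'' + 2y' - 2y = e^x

Yes. Linear (y and its derivatives appear to the first power only, no products of y terms)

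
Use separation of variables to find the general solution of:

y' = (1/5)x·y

Separating variables and integrating:
ln|y| = x^2/10 + C

General solution: y = Ce^(x^2/10)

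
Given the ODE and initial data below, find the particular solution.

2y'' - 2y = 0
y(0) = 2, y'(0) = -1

General solution: y = C₁e^x + C₂e^(-x)
Applying ICs: C₁ = 1/2, C₂ = 3/2
Particular solution: y = (1/2)e^x + (3/2)e^(-x)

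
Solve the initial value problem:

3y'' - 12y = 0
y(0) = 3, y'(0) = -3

General solution: y = C₁e^(2x) + C₂e^(-2x)
Applying ICs: C₁ = 3/4, C₂ = 9/4
Particular solution: y = (3/4)e^(2x) + (9/4)e^(-2x)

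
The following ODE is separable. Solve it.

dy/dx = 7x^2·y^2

Separating variables and integrating:
-1/y = 7x^3/3 + C

General solution: y^-1 = (-7/3)x^3 + C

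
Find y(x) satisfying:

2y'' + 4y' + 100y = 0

Characteristic equation: 2r² + 4r + 100 = 0
Divide by 2: r² + 2r + 50 = 0
Roots: r = -1 ± 7i (complex conjugates)
General solution: y = e^(-x)(C₁cos(7x) + C₂sin(7x))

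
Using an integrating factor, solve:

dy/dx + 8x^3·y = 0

Using integrating factor method:

General solution: y = Ce^(-2x^4)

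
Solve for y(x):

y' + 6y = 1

Using integrating factor method:

General solution: y = 1/6 + Ce^(-6x)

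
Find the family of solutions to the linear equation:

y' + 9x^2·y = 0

Using integrating factor method:

General solution: y = Ce^(-3x^3)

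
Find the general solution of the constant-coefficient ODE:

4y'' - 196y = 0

Characteristic equation: 4r² - 196 = 0
Divide by 4: r² - 49 = 0
Roots: r = 7, -7 (distinct real)
General solution: y = C₁e^(7x) + C₂e^(-7x)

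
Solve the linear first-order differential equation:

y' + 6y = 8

Using integrating factor method:

General solution: y = 4/3 + Ce^(-6x)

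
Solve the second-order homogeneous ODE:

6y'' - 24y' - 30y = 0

Characteristic equation: 6r² - 24r - 30 = 0
Divide by 6: r² - 4r - 5 = 0
Roots: r = 5, -1 (distinct real)
General solution: y = C₁e^(5x) + C₂e^(-x)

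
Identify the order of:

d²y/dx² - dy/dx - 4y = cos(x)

The order is 2 (highest derivative is of order 2).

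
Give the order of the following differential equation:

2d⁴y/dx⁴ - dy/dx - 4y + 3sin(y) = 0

The order is 4 (highest derivative is of order 4).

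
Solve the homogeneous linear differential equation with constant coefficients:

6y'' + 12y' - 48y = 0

Characteristic equation: 6r² + 12r - 48 = 0
Divide by 6: r² + 2r - 8 = 0
Roots: r = 2, -4 (distinct real)
General solution: y = C₁e^(2x) + C₂e^(-4x)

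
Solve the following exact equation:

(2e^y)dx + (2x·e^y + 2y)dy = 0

Verify exactness: ∂M/∂y = ∂N/∂x ✓
Find F(x,y) such that ∂F/∂x = M, ∂F/∂y = N
Solution: 2x·e^y + y² = C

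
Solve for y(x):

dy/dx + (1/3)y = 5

Using integrating factor method:

General solution: y = 15 + Ce^(-x/3)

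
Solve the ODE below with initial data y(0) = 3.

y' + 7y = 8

General solution: y = 8/7 + Ce^(-7x)
Applying y(0) = 3: C = 3 - 8/7 = 13/7
Particular solution: y = 8/7 + (13/7)e^(-7x)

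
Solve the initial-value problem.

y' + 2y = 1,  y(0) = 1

General solution: y = 1/2 + Ce^(-2x)
Applying y(0) = 1: C = 1 - 1/2 = 1/2
Particular solution: y = 1/2 + (1/2)e^(-2x)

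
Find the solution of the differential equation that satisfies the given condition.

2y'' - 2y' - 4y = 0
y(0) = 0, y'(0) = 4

General solution: y = C₁e^(2x) + C₂e^(-x)
Applying ICs: C₁ = 4/3, C₂ = -4/3
Particular solution: y = (4/3)e^(2x) - (4/3)e^(-x)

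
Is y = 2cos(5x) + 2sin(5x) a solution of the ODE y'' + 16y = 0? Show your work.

Verification:
y'' = -50cos(5x) - 50sin(5x)
y'' + 16y ≠ 0 (frequency mismatch: got 25 instead of 16)

No, it is not a solution.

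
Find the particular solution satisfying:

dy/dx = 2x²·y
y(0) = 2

General solution: y = Ce^(2x³/3)
Applying IC y(0) = 2:
Particular solution: y = 2e^(2x³/3)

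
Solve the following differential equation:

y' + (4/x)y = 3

Using integrating factor method:

General solution: y = (3/5)x + Cx^(-4)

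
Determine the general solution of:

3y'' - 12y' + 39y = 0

Characteristic equation: 3r² - 12r + 39 = 0
Divide by 3: r² - 4r + 13 = 0
Roots: r = 2 ± 3i (complex conjugates)
General solution: y = e^(2x)(C₁cos(3x) + C₂sin(3x))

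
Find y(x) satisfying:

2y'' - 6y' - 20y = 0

Characteristic equation: 2r² - 6r - 20 = 0
Divide by 2: r² - 3r - 10 = 0
Roots: r = 5, -2 (distinct real)
General solution: y = C₁e^(5x) + C₂e^(-2x)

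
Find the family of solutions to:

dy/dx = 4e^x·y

Separating variables and integrating:
ln|y| = 4e^x + C

General solution: y = Ce^(4e^x)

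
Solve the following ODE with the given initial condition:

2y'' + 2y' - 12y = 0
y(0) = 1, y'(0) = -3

General solution: y = C₁e^(2x) + C₂e^(-3x)
Applying ICs: C₁ = 0, C₂ = 1
Particular solution: y = e^(-3x)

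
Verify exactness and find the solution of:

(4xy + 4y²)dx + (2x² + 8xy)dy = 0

Verify exactness: ∂M/∂y = ∂N/∂x ✓
Find F(x,y) such that ∂F/∂x = M, ∂F/∂y = N
Solution: 2x²y + 4xy² = C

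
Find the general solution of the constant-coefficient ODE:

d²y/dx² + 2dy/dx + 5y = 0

Characteristic equation: r² + 2r + 5 = 0
Roots: r = -1 ± 2i (complex conjugates)
General solution: y = e^(-x)(C₁cos(2x) + C₂sin(2x))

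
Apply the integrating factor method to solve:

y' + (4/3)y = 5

Using integrating factor method:

General solution: y = 15/4 + Ce^(-4x/3)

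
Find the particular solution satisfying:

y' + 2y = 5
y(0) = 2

General solution: y = 5/2 + Ce^(-2x)
Applying y(0) = 2: C = 2 - 5/2 = -1/2
Particular solution: y = 5/2 - (1/2)e^(-2x)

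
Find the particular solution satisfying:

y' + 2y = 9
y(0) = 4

General solution: y = 9/2 + Ce^(-2x)
Applying y(0) = 4: C = 4 - 9/2 = -1/2
Particular solution: y = 9/2 - (1/2)e^(-2x)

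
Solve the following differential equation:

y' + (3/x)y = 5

Using integrating factor method:

General solution: y = (5/4)x + Cx^(-3)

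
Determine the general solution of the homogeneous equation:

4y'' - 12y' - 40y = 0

Characteristic equation: 4r² - 12r - 40 = 0
Divide by 4: r² - 3r - 10 = 0
Roots: r = 5, -2 (distinct real)
General solution: y = C₁e^(5x) + C₂e^(-2x)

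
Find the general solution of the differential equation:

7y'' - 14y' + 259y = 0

Characteristic equation: 7r² - 14r + 259 = 0
Divide by 7: r² - 2r + 37 = 0
Roots: r = 1 ± 6i (complex conjugates)
General solution: y = e^x(C₁cos(6x) + C₂sin(6x))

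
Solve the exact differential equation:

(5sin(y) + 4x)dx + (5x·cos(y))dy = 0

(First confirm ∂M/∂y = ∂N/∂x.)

Verify exactness: ∂M/∂y = ∂N/∂x ✓
Find F(x,y) such that ∂F/∂x = M, ∂F/∂y = N
Solution: 5x·sin(y) + 2x² = C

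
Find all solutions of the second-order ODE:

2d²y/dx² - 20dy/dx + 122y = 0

Characteristic equation: 2r² - 20r + 122 = 0
Divide by 2: r² - 10r + 61 = 0
Roots: r = 5 ± 6i (complex conjugates)
General solution: y = e^(5x)(C₁cos(6x) + C₂sin(6x))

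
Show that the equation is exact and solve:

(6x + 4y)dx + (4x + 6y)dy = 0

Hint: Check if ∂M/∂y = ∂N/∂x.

Verify exactness: ∂M/∂y = ∂N/∂x ✓
Find F(x,y) such that ∂F/∂x = M, ∂F/∂y = N
Solution: 3x² + 4xy + 3y² = C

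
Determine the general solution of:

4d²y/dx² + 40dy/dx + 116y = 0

Characteristic equation: 4r² + 40r + 116 = 0
Divide by 4: r² + 10r + 29 = 0
Roots: r = -5 ± 2i (complex conjugates)
General solution: y = e^(-5x)(C₁cos(2x) + C₂sin(2x))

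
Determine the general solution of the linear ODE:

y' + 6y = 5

Using integrating factor method:

General solution: y = 5/6 + Ce^(-6x)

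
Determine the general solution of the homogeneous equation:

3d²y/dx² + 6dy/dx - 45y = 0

Characteristic equation: 3r² + 6r - 45 = 0
Divide by 3: r² + 2r - 15 = 0
Roots: r = 3, -5 (distinct real)
General solution: y = C₁e^(3x) + C₂e^(-5x)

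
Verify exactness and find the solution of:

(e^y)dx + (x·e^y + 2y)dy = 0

Verify exactness: ∂M/∂y = ∂N/∂x ✓
Find F(x,y) such that ∂F/∂x = M, ∂F/∂y = N
Solution: x·e^y + y² = C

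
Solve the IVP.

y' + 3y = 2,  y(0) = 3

General solution: y = 2/3 + Ce^(-3x)
Applying y(0) = 3: C = 3 - 2/3 = 7/3
Particular solution: y = 2/3 + (7/3)e^(-3x)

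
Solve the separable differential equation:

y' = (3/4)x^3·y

Separating variables and integrating:
ln|y| = 3x^4/16 + C

General solution: y = Ce^(3x^4/16)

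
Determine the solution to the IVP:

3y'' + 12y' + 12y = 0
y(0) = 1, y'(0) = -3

General solution: y = (C₁ + C₂x)e^(-2x)
Repeated root r = -2
Applying ICs: C₁ = 1, C₂ = -1
Particular solution: y = (1 - x)e^(-2x)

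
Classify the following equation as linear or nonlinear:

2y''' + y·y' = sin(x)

Nonlinear (product y·y')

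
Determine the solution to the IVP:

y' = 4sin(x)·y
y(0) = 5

General solution: y = Ce^(-4cos(x))
Applying IC y(0) = 5:
Particular solution: y = 5e^(4(1-cos(x)))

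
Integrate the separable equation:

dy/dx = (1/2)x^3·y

Separating variables and integrating:
ln|y| = x^4/8 + C

General solution: y = Ce^(x^4/8)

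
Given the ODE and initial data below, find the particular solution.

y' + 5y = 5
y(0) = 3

General solution: y = 1 + Ce^(-5x)
Applying y(0) = 3: C = 3 - 1 = 2
Particular solution: y = 1 + 2e^(-5x)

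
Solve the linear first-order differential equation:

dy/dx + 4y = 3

Using integrating factor method:

General solution: y = 3/4 + Ce^(-4x)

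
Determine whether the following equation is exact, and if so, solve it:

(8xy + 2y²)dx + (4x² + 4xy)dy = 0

Verify exactness: ∂M/∂y = ∂N/∂x ✓
Find F(x,y) such that ∂F/∂x = M, ∂F/∂y = N
Solution: 4x²y + 2xy² = C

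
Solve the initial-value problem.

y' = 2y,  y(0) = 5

General solution: y = Ce^(2x)
Applying IC y(0) = 5:
Particular solution: y = 5e^(2x)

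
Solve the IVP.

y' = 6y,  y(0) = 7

General solution: y = Ce^(6x)
Applying IC y(0) = 7:
Particular solution: y = 7e^(6x)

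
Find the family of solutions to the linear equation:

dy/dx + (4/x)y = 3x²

Using integrating factor method:

General solution: y = (3/7)x^3 + Cx^(-4)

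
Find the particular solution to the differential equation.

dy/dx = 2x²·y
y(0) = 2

General solution: y = Ce^(2x³/3)
Applying IC y(0) = 2:
Particular solution: y = 2e^(2x³/3)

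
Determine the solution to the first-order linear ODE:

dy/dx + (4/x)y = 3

Using integrating factor method:

General solution: y = (3/5)x + Cx^(-4)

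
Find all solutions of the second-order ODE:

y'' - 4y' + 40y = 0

Characteristic equation: r² - 4r + 40 = 0
Roots: r = 2 ± 6i (complex conjugates)
General solution: y = e^(2x)(C₁cos(6x) + C₂sin(6x))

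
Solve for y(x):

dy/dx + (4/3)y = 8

Using integrating factor method:

General solution: y = 6 + Ce^(-4x/3)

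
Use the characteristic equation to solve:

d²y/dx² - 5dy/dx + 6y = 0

Characteristic equation: r² - 5r + 6 = 0
Roots: r = 3, 2 (distinct real)
General solution: y = C₁e^(3x) + C₂e^(2x)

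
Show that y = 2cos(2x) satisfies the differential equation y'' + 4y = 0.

Verification:
y'' = -8cos(2x)
y'' + 4y = 0 ✓

Yes, it is a solution.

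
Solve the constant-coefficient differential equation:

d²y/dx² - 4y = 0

Characteristic equation: r² - 4 = 0
Roots: r = 2, -2 (distinct real)
General solution: y = C₁e^(2x) + C₂e^(-2x)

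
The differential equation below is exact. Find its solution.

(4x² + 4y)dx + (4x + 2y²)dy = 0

Verify exactness: ∂M/∂y = ∂N/∂x ✓
Find F(x,y) such that ∂F/∂x = M, ∂F/∂y = N
Solution: 4x³/3 + 4xy + 2y³/3 = C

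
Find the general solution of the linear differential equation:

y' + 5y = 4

Using integrating factor method:

General solution: y = 4/5 + Ce^(-5x)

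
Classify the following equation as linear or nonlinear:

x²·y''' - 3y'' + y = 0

Linear (y and its derivatives appear to the first power only, no products of y terms)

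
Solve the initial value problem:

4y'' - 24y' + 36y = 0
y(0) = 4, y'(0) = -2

General solution: y = (C₁ + C₂x)e^(3x)
Repeated root r = 3
Applying ICs: C₁ = 4, C₂ = -14
Particular solution: y = (4 - 14x)e^(3x)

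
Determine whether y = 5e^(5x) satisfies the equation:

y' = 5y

Verification:
y = 5e^(5x)
y' = 25e^(5x)
5y = 25e^(5x)
y' = 5y ✓

Yes, it is a solution.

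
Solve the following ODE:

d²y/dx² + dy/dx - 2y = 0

Characteristic equation: r² + r - 2 = 0
Roots: r = 1, -2 (distinct real)
General solution: y = C₁e^x + C₂e^(-2x)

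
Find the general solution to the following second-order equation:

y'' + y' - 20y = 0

Characteristic equation: r² + r - 20 = 0
Roots: r = 4, -5 (distinct real)
General solution: y = C₁e^(4x) + C₂e^(-5x)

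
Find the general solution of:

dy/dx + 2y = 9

Using integrating factor method:

General solution: y = 9/2 + Ce^(-2x)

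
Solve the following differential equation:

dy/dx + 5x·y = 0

Using integrating factor method:

General solution: y = Ce^(-5x^2/2)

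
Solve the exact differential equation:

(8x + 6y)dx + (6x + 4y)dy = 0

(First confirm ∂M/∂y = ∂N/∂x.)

Verify exactness: ∂M/∂y = ∂N/∂x ✓
Find F(x,y) such that ∂F/∂x = M, ∂F/∂y = N
Solution: 4x² + 6xy + 2y² = C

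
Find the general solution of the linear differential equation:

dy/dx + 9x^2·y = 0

Using integrating factor method:

General solution: y = Ce^(-3x^3)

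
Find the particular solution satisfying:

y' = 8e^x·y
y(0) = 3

General solution: y = Ce^(8e^x)
Applying IC y(0) = 3:
Particular solution: y = 3e^(8(e^x - 1))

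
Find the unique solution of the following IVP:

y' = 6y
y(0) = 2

General solution: y = Ce^(6x)
Applying IC y(0) = 2:
Particular solution: y = 2e^(6x)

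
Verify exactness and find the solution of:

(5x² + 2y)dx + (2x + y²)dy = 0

Verify exactness: ∂M/∂y = ∂N/∂x ✓
Find F(x,y) such that ∂F/∂x = M, ∂F/∂y = N
Solution: 5x³/3 + 2xy + y³/3 = C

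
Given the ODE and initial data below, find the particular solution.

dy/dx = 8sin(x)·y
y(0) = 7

General solution: y = Ce^(-8cos(x))
Applying IC y(0) = 7:
Particular solution: y = 7e^(8(1-cos(x)))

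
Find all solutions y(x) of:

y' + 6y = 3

Using integrating factor method:

General solution: y = 1/2 + Ce^(-6x)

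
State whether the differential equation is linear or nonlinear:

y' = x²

Linear (y and its derivatives appear to the first power only, no products of y terms)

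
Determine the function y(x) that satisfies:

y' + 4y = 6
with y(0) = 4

General solution: y = 3/2 + Ce^(-4x)
Applying y(0) = 4: C = 4 - 3/2 = 5/2
Particular solution: y = 3/2 + (5/2)e^(-4x)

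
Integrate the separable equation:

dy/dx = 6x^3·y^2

Separating variables and integrating:
-1/y = 3x^4/2 + C

General solution: y^-1 = (-3/2)x^4 + C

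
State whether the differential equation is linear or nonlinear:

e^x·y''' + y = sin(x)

Linear (y and its derivatives appear to the first power only, no products of y terms)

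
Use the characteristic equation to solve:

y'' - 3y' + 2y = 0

Characteristic equation: r² - 3r + 2 = 0
Roots: r = 1, 2 (distinct real)
General solution: y = C₁e^x + C₂e^(2x)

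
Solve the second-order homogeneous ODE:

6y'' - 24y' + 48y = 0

Characteristic equation: 6r² - 24r + 48 = 0
Divide by 6: r² - 4r + 8 = 0
Roots: r = 2 ± 2i (complex conjugates)
General solution: y = e^(2x)(C₁cos(2x) + C₂sin(2x))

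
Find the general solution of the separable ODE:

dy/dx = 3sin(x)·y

Separating variables and integrating:
ln|y| = -3cos(x) + C

General solution: y = Ce^(-3cos(x))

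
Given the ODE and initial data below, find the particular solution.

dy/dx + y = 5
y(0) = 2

General solution: y = 5 + Ce^(-x)
Applying y(0) = 2: C = 2 - 5 = -3
Particular solution: y = 5 - 3e^(-x)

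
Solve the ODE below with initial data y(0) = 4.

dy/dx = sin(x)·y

General solution: y = Ce^(-cos(x))
Applying IC y(0) = 4:
Particular solution: y = 4e^(1-cos(x))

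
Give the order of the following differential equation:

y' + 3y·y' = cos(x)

The order is 1 (highest derivative is of order 1).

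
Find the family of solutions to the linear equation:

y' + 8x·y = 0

Using integrating factor method:

General solution: y = Ce^(-4x^2)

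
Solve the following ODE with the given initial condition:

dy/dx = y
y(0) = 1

General solution: y = Ce^x
Applying IC y(0) = 1:
Particular solution: y = e^x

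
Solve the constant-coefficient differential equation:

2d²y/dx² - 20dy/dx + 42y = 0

Characteristic equation: 2r² - 20r + 42 = 0
Divide by 2: r² - 10r + 21 = 0
Roots: r = 3, 7 (distinct real)
General solution: y = C₁e^(3x) + C₂e^(7x)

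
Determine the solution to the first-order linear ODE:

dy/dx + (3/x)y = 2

Using integrating factor method:

General solution: y = (1/2)x + Cx^(-3)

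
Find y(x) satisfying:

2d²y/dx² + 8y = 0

Characteristic equation: 2r² + 8 = 0
Divide by 2: r² + 4 = 0
Roots: r = ±2i (complex conjugates)
General solution: y = C₁cos(2x) + C₂sin(2x)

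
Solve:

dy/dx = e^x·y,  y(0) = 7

General solution: y = Ce^(e^x)
Applying IC y(0) = 7:
Particular solution: y = 7e^(e^x - 1)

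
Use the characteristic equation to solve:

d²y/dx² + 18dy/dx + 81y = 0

Characteristic equation: r² + 18r + 81 = 0
Factored: (r + 9)² = 0
Repeated root: r = -9
General solution: y = (C₁ + C₂x)e^(-9x)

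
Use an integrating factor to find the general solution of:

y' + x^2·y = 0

Using integrating factor method:

General solution: y = Ce^(-x^3/3)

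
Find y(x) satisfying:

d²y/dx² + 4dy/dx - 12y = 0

Characteristic equation: r² + 4r - 12 = 0
Roots: r = 2, -6 (distinct real)
General solution: y = C₁e^(2x) + C₂e^(-6x)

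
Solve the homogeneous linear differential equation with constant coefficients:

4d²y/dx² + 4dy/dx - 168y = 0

Characteristic equation: 4r² + 4r - 168 = 0
Divide by 4: r² + r - 42 = 0
Roots: r = 6, -7 (distinct real)
General solution: y = C₁e^(6x) + C₂e^(-7x)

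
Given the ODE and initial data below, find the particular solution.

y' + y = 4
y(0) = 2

General solution: y = 4 + Ce^(-x)
Applying y(0) = 2: C = 2 - 4 = -2
Particular solution: y = 4 - 2e^(-x)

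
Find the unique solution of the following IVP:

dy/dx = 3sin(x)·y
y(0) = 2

General solution: y = Ce^(-3cos(x))
Applying IC y(0) = 2:
Particular solution: y = 2e^(3(1-cos(x)))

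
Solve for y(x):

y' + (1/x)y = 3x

Using integrating factor method:

General solution: y = x^2 + C/x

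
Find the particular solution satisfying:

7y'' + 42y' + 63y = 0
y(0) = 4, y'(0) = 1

General solution: y = (C₁ + C₂x)e^(-3x)
Repeated root r = -3
Applying ICs: C₁ = 4, C₂ = 13
Particular solution: y = (4 + 13x)e^(-3x)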